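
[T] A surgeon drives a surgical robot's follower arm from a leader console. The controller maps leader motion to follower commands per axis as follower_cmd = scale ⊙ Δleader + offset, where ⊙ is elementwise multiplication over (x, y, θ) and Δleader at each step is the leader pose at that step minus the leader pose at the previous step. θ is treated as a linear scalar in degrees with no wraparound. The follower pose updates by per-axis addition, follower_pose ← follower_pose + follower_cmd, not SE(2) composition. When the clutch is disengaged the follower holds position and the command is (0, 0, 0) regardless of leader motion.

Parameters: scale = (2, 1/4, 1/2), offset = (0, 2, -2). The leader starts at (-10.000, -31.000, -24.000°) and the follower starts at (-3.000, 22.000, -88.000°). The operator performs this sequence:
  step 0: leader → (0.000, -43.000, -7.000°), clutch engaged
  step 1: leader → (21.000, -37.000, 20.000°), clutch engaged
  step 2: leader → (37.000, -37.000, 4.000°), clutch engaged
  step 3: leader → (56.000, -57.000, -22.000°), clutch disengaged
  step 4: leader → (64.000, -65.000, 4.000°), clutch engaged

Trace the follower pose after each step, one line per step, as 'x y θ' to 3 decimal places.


17.000 21.000 -81.500
59.000 24.500 -70.000
91.000 26.500 -80.000
91.000 26.500 -80.000
107.000 26.500 -69.000

step 0: Δleader=(10.000, -12.000, 17.000°), engaged; cmd=(20.000, -1.000, 6.500°) → follower=(17.000, 21.000, -81.500°)
step 1: Δleader=(21.000, 6.000, 27.000°), engaged; cmd=(42.000, 3.500, 11.500°) → follower=(59.000, 24.500, -70.000°)
step 2: Δleader=(16.000, 0.000, -16.000°), engaged; cmd=(32.000, 2.000, -10.000°) → follower=(91.000, 26.500, -80.000°)
step 3: Δleader=(19.000, -20.000, -26.000°), disengaged; cmd=(0,0,0) → follower holds at (91.000, 26.500, -80.000°)
step 4: Δleader=(8.000, -8.000, 26.000°), engaged; cmd=(16.000, 0.000, 11.000°) → follower=(107.000, 26.500, -69.000°)


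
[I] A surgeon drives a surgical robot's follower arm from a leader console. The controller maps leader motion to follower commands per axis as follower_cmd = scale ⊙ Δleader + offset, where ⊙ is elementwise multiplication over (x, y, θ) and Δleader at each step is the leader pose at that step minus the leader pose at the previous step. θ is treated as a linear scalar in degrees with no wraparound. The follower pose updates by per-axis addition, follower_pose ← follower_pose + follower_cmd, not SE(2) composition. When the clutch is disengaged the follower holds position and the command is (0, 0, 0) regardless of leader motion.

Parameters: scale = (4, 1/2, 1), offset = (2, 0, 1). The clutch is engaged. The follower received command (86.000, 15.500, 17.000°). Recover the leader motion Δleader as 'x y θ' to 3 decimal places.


21.000 31.000 16.000

axis x: (86.000 − 2) / (4) = 21.000
axis y: (15.500 − 0) / (1/2) = 31.000
axis θ: (17.000 − 1) / (1) = 16.000


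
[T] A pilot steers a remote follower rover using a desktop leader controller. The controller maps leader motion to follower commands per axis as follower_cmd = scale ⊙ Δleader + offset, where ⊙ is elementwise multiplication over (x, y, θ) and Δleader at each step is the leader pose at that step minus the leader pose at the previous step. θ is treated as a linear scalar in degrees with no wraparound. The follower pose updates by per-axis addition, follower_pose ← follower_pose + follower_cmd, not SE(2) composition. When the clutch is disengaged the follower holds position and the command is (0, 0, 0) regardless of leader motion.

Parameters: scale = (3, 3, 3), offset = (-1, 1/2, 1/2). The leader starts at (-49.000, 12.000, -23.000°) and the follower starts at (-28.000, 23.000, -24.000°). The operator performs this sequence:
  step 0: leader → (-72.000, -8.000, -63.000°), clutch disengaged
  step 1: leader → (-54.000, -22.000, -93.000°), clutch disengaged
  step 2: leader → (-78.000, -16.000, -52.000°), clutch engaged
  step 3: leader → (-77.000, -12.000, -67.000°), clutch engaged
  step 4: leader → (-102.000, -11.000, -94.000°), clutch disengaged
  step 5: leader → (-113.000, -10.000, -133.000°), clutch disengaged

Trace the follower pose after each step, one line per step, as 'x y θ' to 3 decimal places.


-28.000 23.000 -24.000
-28.000 23.000 -24.000
-101.000 41.500 99.500
-99.000 54.000 55.000
-99.000 54.000 55.000
-99.000 54.000 55.000

step 0: Δleader=(-23.000, -20.000, -40.000°), disengaged; cmd=(0,0,0) → follower holds at (-28.000, 23.000, -24.000°)
step 1: Δleader=(18.000, -14.000, -30.000°), disengaged; cmd=(0,0,0) → follower holds at (-28.000, 23.000, -24.000°)
step 2: Δleader=(-24.000, 6.000, 41.000°), engaged; cmd=(-73.000, 18.500, 123.500°) → follower=(-101.000, 41.500, 99.500°)
step 3: Δleader=(1.000, 4.000, -15.000°), engaged; cmd=(2.000, 12.500, -44.500°) → follower=(-99.000, 54.000, 55.000°)
step 4: Δleader=(-25.000, 1.000, -27.000°), disengaged; cmd=(0,0,0) → follower holds at (-99.000, 54.000, 55.000°)
step 5: Δleader=(-11.000, 1.000, -39.000°), disengaged; cmd=(0,0,0) → follower holds at (-99.000, 54.000, 55.000°)


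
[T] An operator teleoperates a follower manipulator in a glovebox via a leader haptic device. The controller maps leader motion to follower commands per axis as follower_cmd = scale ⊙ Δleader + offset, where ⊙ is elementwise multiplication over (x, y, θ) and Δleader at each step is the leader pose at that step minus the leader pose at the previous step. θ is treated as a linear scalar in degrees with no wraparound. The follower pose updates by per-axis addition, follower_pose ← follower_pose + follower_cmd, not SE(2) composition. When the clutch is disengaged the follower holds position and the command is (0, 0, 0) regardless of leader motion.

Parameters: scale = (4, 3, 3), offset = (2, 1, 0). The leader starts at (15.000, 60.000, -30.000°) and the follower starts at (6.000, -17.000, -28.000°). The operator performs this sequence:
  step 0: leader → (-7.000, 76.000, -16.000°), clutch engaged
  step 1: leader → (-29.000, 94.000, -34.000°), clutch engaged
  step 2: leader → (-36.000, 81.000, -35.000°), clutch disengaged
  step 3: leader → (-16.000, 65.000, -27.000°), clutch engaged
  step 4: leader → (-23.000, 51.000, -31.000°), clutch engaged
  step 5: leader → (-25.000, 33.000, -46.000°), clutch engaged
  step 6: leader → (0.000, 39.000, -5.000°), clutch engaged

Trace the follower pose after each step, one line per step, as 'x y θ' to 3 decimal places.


step 0: Δleader=(-22.000, 16.000, 14.000°), engaged; cmd=(-86.000, 49.000, 42.000°) → follower=(-80.000, 32.000, 14.000°)
step 1: Δleader=(-22.000, 18.000, -18.000°), engaged; cmd=(-86.000, 55.000, -54.000°) → follower=(-166.000, 87.000, -40.000°)
step 2: Δleader=(-7.000, -13.000, -1.000°), disengaged; cmd=(0,0,0) → follower holds at (-166.000, 87.000, -40.000°)
step 3: Δleader=(20.000, -16.000, 8.000°), engaged; cmd=(82.000, -47.000, 24.000°) → follower=(-84.000, 40.000, -16.000°)
step 4: Δleader=(-7.000, -14.000, -4.000°), engaged; cmd=(-26.000, -41.000, -12.000°) → follower=(-110.000, -1.000, -28.000°)
step 5: Δleader=(-2.000, -18.000, -15.000°), engaged; cmd=(-6.000, -53.000, -45.000°) → follower=(-116.000, -54.000, -73.000°)
step 6: Δleader=(25.000, 6.000, 41.000°), engaged; cmd=(102.000, 19.000, 123.000°) → follower=(-14.000, -35.000, 50.000°)

-80.000 32.000 14.000
-166.000 87.000 -40.000
-166.000 87.000 -40.000
-84.000 40.000 -16.000
-110.000 -1.000 -28.000
-116.000 -54.000 -73.000
-14.000 -35.000 50.000


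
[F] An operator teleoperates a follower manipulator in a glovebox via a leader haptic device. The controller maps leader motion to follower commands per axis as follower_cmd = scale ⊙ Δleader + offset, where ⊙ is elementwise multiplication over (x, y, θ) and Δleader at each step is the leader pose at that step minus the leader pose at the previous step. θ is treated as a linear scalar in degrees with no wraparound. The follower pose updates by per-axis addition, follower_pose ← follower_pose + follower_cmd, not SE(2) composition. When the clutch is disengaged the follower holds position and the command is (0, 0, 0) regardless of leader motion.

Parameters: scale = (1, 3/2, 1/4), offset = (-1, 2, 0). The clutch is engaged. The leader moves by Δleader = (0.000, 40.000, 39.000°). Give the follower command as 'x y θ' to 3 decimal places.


axis x: 1·0.000 + -1 = -1.000
axis y: 3/2·40.000 + 2 = 62.000
axis θ: 1/4·39.000 + 0 = 9.750

-1.000 62.000 9.750


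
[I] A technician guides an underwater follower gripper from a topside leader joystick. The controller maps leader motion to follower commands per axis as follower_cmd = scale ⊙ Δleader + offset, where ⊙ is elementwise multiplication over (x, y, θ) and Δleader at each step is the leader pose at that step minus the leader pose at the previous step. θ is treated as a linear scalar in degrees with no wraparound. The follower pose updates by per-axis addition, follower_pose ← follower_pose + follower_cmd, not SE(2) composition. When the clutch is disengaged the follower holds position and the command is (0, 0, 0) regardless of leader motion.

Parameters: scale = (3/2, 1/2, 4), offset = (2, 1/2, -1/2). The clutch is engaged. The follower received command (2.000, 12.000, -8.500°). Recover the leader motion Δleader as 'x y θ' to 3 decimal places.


0.000 23.000 -2.000

axis x: (2.000 − 2) / (3/2) = 0.000
axis y: (12.000 − 1/2) / (1/2) = 23.000
axis θ: (-8.500 − -1/2) / (4) = -2.000


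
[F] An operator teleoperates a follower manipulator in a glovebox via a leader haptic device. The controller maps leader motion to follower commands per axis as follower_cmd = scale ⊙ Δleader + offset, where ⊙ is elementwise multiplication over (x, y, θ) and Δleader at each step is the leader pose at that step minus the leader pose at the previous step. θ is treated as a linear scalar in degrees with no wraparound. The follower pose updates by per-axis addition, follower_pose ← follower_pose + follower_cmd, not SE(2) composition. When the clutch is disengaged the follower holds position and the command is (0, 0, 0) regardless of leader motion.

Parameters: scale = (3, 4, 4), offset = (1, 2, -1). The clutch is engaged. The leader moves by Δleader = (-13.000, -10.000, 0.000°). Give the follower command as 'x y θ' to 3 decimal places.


-38.000 -38.000 -1.000

axis x: 3·-13.000 + 1 = -38.000
axis y: 4·-10.000 + 2 = -38.000
axis θ: 4·0.000 + -1 = -1.000


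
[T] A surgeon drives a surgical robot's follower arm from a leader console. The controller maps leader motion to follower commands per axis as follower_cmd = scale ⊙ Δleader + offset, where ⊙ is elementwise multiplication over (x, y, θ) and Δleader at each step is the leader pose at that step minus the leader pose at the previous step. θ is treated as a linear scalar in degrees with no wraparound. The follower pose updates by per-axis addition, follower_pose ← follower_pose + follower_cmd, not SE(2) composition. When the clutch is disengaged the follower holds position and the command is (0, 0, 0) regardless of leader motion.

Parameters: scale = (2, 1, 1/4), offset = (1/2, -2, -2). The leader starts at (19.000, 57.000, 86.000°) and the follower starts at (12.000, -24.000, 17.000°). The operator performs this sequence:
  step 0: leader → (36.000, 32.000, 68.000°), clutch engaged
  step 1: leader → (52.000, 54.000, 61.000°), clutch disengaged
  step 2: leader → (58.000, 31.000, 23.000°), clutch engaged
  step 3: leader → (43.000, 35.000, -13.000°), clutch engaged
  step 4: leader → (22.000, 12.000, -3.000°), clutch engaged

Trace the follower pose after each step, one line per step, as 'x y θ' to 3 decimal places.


46.500 -51.000 10.500
46.500 -51.000 10.500
59.000 -76.000 -1.000
29.500 -74.000 -12.000
-12.000 -99.000 -11.500

step 0: Δleader=(17.000, -25.000, -18.000°), engaged; cmd=(34.500, -27.000, -6.500°) → follower=(46.500, -51.000, 10.500°)
step 1: Δleader=(16.000, 22.000, -7.000°), disengaged; cmd=(0,0,0) → follower holds at (46.500, -51.000, 10.500°)
step 2: Δleader=(6.000, -23.000, -38.000°), engaged; cmd=(12.500, -25.000, -11.500°) → follower=(59.000, -76.000, -1.000°)
step 3: Δleader=(-15.000, 4.000, -36.000°), engaged; cmd=(-29.500, 2.000, -11.000°) → follower=(29.500, -74.000, -12.000°)
step 4: Δleader=(-21.000, -23.000, 10.000°), engaged; cmd=(-41.500, -25.000, 0.500°) → follower=(-12.000, -99.000, -11.500°)


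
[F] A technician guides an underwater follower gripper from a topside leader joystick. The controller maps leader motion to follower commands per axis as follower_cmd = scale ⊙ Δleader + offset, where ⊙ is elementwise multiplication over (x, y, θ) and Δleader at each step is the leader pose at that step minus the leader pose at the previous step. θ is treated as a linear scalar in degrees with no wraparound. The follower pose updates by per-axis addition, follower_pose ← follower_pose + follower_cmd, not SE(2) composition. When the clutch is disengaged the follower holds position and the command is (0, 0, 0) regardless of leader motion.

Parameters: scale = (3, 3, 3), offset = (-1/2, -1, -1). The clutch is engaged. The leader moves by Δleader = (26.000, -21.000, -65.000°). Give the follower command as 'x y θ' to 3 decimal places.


77.500 -64.000 -196.000

axis x: 3·26.000 + -1/2 = 77.500
axis y: 3·-21.000 + -1 = -64.000
axis θ: 3·-65.000 + -1 = -196.000


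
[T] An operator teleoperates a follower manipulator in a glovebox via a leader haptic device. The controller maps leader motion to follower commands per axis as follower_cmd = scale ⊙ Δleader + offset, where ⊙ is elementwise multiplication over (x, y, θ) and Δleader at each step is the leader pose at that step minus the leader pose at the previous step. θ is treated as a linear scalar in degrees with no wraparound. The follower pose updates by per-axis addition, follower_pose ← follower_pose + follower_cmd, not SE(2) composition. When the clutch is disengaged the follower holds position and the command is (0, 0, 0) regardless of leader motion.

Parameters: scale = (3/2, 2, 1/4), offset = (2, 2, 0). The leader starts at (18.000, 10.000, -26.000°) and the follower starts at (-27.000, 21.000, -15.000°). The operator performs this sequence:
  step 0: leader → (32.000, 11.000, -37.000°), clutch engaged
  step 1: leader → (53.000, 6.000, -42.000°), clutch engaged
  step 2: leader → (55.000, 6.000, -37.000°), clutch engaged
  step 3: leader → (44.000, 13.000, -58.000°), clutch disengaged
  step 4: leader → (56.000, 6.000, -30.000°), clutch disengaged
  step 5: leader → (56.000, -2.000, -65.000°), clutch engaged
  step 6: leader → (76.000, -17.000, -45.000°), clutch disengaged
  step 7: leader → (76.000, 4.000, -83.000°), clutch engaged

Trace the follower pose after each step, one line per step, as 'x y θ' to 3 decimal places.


-4.000 25.000 -17.750
29.500 17.000 -19.000
34.500 19.000 -17.750
34.500 19.000 -17.750
34.500 19.000 -17.750
36.500 5.000 -26.500
36.500 5.000 -26.500
38.500 49.000 -36.000

step 0: Δleader=(14.000, 1.000, -11.000°), engaged; cmd=(23.000, 4.000, -2.750°) → follower=(-4.000, 25.000, -17.750°)
step 1: Δleader=(21.000, -5.000, -5.000°), engaged; cmd=(33.500, -8.000, -1.250°) → follower=(29.500, 17.000, -19.000°)
step 2: Δleader=(2.000, 0.000, 5.000°), engaged; cmd=(5.000, 2.000, 1.250°) → follower=(34.500, 19.000, -17.750°)
step 3: Δleader=(-11.000, 7.000, -21.000°), disengaged; cmd=(0,0,0) → follower holds at (34.500, 19.000, -17.750°)
step 4: Δleader=(12.000, -7.000, 28.000°), disengaged; cmd=(0,0,0) → follower holds at (34.500, 19.000, -17.750°)
step 5: Δleader=(0.000, -8.000, -35.000°), engaged; cmd=(2.000, -14.000, -8.750°) → follower=(36.500, 5.000, -26.500°)
step 6: Δleader=(20.000, -15.000, 20.000°), disengaged; cmd=(0,0,0) → follower holds at (36.500, 5.000, -26.500°)
step 7: Δleader=(0.000, 21.000, -38.000°), engaged; cmd=(2.000, 44.000, -9.500°) → follower=(38.500, 49.000, -36.000°)


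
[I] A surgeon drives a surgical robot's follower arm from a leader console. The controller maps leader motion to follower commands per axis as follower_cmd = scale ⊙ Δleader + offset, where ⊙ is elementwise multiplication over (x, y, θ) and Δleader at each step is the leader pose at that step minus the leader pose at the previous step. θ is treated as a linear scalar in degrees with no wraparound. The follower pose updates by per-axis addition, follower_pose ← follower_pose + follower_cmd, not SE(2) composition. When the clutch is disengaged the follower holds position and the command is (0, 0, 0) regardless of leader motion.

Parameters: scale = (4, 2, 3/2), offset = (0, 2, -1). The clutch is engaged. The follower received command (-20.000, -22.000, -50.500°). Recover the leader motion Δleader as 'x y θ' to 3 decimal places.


-5.000 -12.000 -33.000

axis x: (-20.000 − 0) / (4) = -5.000
axis y: (-22.000 − 2) / (2) = -12.000
axis θ: (-50.500 − -1) / (3/2) = -33.000


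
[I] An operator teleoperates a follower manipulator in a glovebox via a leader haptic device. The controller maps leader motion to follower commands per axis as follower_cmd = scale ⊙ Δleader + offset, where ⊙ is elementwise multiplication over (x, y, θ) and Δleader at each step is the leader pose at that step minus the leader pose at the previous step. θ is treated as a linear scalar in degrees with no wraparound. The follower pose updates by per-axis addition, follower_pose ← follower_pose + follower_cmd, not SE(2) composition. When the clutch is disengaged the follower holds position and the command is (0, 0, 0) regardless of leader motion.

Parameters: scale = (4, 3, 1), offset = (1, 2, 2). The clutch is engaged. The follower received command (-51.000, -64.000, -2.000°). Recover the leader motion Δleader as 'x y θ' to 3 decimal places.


axis x: (-51.000 − 1) / (4) = -13.000
axis y: (-64.000 − 2) / (3) = -22.000
axis θ: (-2.000 − 2) / (1) = -4.000

-13.000 -22.000 -4.000


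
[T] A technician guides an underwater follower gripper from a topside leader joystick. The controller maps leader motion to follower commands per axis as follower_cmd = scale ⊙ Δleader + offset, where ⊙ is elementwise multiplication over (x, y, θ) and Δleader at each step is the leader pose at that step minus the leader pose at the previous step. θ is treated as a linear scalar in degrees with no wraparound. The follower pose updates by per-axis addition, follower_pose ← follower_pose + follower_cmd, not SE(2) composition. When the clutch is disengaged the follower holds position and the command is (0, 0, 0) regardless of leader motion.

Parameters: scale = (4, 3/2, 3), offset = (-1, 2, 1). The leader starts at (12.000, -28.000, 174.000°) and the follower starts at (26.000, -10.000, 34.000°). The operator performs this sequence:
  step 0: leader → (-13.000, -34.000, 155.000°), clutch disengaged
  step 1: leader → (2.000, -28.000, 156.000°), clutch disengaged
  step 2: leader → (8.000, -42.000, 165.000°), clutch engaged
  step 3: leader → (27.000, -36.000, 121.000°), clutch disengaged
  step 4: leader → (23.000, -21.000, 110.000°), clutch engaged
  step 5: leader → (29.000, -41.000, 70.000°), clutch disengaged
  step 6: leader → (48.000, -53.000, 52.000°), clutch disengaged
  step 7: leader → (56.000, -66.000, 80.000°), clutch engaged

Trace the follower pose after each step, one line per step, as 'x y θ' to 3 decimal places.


step 0: Δleader=(-25.000, -6.000, -19.000°), disengaged; cmd=(0,0,0) → follower holds at (26.000, -10.000, 34.000°)
step 1: Δleader=(15.000, 6.000, 1.000°), disengaged; cmd=(0,0,0) → follower holds at (26.000, -10.000, 34.000°)
step 2: Δleader=(6.000, -14.000, 9.000°), engaged; cmd=(23.000, -19.000, 28.000°) → follower=(49.000, -29.000, 62.000°)
step 3: Δleader=(19.000, 6.000, -44.000°), disengaged; cmd=(0,0,0) → follower holds at (49.000, -29.000, 62.000°)
step 4: Δleader=(-4.000, 15.000, -11.000°), engaged; cmd=(-17.000, 24.500, -32.000°) → follower=(32.000, -4.500, 30.000°)
step 5: Δleader=(6.000, -20.000, -40.000°), disengaged; cmd=(0,0,0) → follower holds at (32.000, -4.500, 30.000°)
step 6: Δleader=(19.000, -12.000, -18.000°), disengaged; cmd=(0,0,0) → follower holds at (32.000, -4.500, 30.000°)
step 7: Δleader=(8.000, -13.000, 28.000°), engaged; cmd=(31.000, -17.500, 85.000°) → follower=(63.000, -22.000, 115.000°)

26.000 -10.000 34.000
26.000 -10.000 34.000
49.000 -29.000 62.000
49.000 -29.000 62.000
32.000 -4.500 30.000
32.000 -4.500 30.000
32.000 -4.500 30.000
63.000 -22.000 115.000


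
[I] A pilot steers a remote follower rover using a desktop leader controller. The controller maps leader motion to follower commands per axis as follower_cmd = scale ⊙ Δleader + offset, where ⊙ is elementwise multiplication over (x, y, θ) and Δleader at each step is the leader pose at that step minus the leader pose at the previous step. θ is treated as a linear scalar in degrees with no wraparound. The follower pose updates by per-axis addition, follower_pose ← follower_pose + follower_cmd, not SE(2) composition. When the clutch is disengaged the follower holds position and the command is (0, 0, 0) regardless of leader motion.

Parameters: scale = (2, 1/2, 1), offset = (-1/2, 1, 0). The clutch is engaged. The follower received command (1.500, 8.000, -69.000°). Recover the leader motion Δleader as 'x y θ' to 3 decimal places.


axis x: (1.500 − -1/2) / (2) = 1.000
axis y: (8.000 − 1) / (1/2) = 14.000
axis θ: (-69.000 − 0) / (1) = -69.000

1.000 14.000 -69.000


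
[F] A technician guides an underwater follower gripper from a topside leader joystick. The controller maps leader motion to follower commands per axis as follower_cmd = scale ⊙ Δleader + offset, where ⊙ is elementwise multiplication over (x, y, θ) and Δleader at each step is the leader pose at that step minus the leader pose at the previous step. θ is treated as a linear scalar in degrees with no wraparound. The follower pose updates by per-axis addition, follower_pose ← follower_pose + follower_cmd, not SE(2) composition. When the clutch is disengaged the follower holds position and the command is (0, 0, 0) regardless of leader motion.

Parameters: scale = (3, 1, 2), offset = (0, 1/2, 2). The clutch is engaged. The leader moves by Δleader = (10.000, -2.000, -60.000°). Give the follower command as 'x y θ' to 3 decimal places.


axis x: 3·10.000 + 0 = 30.000
axis y: 1·-2.000 + 1/2 = -1.500
axis θ: 2·-60.000 + 2 = -118.000

30.000 -1.500 -118.000


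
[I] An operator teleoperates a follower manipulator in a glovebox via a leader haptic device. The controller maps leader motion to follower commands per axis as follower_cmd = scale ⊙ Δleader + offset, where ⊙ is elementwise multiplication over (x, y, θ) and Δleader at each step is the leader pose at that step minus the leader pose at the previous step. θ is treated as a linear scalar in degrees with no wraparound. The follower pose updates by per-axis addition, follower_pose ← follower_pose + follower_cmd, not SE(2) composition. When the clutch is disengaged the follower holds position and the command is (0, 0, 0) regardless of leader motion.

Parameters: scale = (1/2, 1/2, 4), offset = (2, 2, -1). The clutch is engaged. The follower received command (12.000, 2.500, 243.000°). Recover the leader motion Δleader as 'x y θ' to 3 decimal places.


20.000 1.000 61.000

axis x: (12.000 − 2) / (1/2) = 20.000
axis y: (2.500 − 2) / (1/2) = 1.000
axis θ: (243.000 − -1) / (4) = 61.000


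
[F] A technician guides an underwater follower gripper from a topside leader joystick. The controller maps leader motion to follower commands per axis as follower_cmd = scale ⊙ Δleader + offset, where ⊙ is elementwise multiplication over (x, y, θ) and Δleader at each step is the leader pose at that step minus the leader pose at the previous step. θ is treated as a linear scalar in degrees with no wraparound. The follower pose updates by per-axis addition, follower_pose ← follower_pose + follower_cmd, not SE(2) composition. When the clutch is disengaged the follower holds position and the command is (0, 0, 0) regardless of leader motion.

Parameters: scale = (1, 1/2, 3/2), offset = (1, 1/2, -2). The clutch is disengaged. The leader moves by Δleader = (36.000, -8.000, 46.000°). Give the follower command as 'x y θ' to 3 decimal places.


clutch disengaged → follower holds; cmd = (0, 0, 0)

0.000 0.000 0.000


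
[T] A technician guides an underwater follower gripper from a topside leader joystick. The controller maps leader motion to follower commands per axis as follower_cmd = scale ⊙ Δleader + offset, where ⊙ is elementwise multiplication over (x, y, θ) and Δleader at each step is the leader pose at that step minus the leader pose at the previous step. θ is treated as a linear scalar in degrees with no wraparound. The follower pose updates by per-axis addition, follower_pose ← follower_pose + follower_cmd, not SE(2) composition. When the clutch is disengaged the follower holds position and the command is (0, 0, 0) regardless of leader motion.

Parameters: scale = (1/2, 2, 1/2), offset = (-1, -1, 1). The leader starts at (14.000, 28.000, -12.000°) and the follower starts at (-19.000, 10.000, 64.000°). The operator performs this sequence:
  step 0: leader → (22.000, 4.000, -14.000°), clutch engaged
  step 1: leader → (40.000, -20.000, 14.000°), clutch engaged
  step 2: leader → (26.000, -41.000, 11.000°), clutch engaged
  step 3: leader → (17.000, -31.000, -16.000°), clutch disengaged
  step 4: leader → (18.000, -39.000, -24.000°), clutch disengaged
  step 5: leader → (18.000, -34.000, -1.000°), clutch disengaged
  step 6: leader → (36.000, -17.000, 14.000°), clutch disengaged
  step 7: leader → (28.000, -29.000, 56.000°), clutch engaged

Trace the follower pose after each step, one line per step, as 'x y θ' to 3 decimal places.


step 0: Δleader=(8.000, -24.000, -2.000°), engaged; cmd=(3.000, -49.000, 0.000°) → follower=(-16.000, -39.000, 64.000°)
step 1: Δleader=(18.000, -24.000, 28.000°), engaged; cmd=(8.000, -49.000, 15.000°) → follower=(-8.000, -88.000, 79.000°)
step 2: Δleader=(-14.000, -21.000, -3.000°), engaged; cmd=(-8.000, -43.000, -0.500°) → follower=(-16.000, -131.000, 78.500°)
step 3: Δleader=(-9.000, 10.000, -27.000°), disengaged; cmd=(0,0,0) → follower holds at (-16.000, -131.000, 78.500°)
step 4: Δleader=(1.000, -8.000, -8.000°), disengaged; cmd=(0,0,0) → follower holds at (-16.000, -131.000, 78.500°)
step 5: Δleader=(0.000, 5.000, 23.000°), disengaged; cmd=(0,0,0) → follower holds at (-16.000, -131.000, 78.500°)
step 6: Δleader=(18.000, 17.000, 15.000°), disengaged; cmd=(0,0,0) → follower holds at (-16.000, -131.000, 78.500°)
step 7: Δleader=(-8.000, -12.000, 42.000°), engaged; cmd=(-5.000, -25.000, 22.000°) → follower=(-21.000, -156.000, 100.500°)

-16.000 -39.000 64.000
-8.000 -88.000 79.000
-16.000 -131.000 78.500
-16.000 -131.000 78.500
-16.000 -131.000 78.500
-16.000 -131.000 78.500
-16.000 -131.000 78.500
-21.000 -156.000 100.500


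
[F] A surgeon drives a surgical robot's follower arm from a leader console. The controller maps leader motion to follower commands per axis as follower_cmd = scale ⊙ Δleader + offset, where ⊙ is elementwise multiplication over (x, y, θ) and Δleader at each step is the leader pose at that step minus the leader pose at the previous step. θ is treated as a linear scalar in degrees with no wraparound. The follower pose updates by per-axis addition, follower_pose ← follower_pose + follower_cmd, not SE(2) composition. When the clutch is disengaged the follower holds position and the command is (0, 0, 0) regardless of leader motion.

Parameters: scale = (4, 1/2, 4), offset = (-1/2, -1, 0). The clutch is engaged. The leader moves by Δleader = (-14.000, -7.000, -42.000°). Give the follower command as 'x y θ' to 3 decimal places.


axis x: 4·-14.000 + -1/2 = -56.500
axis y: 1/2·-7.000 + -1 = -4.500
axis θ: 4·-42.000 + 0 = -168.000

-56.500 -4.500 -168.000


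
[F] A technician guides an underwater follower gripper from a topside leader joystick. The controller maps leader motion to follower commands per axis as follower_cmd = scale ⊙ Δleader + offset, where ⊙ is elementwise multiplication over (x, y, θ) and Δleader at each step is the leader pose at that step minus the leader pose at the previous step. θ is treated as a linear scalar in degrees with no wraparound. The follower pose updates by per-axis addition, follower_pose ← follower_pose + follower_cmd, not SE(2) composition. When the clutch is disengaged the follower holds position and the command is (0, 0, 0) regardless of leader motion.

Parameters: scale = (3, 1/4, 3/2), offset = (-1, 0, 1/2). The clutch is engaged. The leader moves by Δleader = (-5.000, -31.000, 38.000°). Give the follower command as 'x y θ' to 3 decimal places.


-16.000 -7.750 57.500

axis x: 3·-5.000 + -1 = -16.000
axis y: 1/4·-31.000 + 0 = -7.750
axis θ: 3/2·38.000 + 1/2 = 57.500


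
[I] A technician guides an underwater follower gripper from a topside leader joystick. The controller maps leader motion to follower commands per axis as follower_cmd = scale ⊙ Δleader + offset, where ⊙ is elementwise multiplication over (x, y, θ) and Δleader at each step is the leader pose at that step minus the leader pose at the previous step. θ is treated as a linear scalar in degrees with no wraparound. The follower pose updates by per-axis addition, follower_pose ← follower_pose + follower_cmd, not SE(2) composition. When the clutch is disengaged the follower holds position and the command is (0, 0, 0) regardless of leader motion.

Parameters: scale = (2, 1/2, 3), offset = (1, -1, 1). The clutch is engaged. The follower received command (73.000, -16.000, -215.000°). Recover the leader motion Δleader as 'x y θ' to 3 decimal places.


axis x: (73.000 − 1) / (2) = 36.000
axis y: (-16.000 − -1) / (1/2) = -30.000
axis θ: (-215.000 − 1) / (3) = -72.000

36.000 -30.000 -72.000


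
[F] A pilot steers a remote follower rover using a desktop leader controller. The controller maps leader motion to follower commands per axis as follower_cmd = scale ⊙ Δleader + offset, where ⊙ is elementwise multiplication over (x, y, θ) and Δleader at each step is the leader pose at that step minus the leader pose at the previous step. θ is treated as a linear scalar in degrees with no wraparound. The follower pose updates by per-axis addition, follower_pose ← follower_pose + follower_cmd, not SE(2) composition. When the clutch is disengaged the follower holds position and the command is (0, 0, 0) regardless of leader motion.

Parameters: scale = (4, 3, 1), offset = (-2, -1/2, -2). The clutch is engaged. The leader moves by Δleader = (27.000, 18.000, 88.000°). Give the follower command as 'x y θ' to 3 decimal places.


axis x: 4·27.000 + -2 = 106.000
axis y: 3·18.000 + -1/2 = 53.500
axis θ: 1·88.000 + -2 = 86.000

106.000 53.500 86.000


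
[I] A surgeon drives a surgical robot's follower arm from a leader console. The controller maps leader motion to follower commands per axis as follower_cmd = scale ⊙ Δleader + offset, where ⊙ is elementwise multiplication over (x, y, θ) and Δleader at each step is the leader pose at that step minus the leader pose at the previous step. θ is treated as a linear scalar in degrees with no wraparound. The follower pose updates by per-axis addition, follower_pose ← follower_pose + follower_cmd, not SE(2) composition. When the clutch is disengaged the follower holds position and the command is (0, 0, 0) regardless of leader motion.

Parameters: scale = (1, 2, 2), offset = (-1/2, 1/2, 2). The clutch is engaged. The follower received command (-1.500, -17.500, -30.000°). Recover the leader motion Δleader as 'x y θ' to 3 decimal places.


axis x: (-1.500 − -1/2) / (1) = -1.000
axis y: (-17.500 − 1/2) / (2) = -9.000
axis θ: (-30.000 − 2) / (2) = -16.000

-1.000 -9.000 -16.000


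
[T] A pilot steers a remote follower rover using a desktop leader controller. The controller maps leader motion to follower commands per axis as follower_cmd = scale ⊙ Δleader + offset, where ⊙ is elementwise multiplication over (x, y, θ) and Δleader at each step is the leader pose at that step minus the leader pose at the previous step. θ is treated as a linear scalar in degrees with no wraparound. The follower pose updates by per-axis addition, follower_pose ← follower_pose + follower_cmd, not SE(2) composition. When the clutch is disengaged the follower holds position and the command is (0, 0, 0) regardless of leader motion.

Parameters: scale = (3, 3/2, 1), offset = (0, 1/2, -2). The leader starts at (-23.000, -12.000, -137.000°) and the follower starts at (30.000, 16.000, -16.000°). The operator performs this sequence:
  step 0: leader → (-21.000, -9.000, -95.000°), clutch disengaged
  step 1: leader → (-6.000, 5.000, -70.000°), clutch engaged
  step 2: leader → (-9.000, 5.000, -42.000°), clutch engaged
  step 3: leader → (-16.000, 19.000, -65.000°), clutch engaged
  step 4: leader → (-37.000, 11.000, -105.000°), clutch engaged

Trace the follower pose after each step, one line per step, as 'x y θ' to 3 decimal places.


30.000 16.000 -16.000
75.000 37.500 7.000
66.000 38.000 33.000
45.000 59.500 8.000
-18.000 48.000 -34.000

step 0: Δleader=(2.000, 3.000, 42.000°), disengaged; cmd=(0,0,0) → follower holds at (30.000, 16.000, -16.000°)
step 1: Δleader=(15.000, 14.000, 25.000°), engaged; cmd=(45.000, 21.500, 23.000°) → follower=(75.000, 37.500, 7.000°)
step 2: Δleader=(-3.000, 0.000, 28.000°), engaged; cmd=(-9.000, 0.500, 26.000°) → follower=(66.000, 38.000, 33.000°)
step 3: Δleader=(-7.000, 14.000, -23.000°), engaged; cmd=(-21.000, 21.500, -25.000°) → follower=(45.000, 59.500, 8.000°)
step 4: Δleader=(-21.000, -8.000, -40.000°), engaged; cmd=(-63.000, -11.500, -42.000°) → follower=(-18.000, 48.000, -34.000°)


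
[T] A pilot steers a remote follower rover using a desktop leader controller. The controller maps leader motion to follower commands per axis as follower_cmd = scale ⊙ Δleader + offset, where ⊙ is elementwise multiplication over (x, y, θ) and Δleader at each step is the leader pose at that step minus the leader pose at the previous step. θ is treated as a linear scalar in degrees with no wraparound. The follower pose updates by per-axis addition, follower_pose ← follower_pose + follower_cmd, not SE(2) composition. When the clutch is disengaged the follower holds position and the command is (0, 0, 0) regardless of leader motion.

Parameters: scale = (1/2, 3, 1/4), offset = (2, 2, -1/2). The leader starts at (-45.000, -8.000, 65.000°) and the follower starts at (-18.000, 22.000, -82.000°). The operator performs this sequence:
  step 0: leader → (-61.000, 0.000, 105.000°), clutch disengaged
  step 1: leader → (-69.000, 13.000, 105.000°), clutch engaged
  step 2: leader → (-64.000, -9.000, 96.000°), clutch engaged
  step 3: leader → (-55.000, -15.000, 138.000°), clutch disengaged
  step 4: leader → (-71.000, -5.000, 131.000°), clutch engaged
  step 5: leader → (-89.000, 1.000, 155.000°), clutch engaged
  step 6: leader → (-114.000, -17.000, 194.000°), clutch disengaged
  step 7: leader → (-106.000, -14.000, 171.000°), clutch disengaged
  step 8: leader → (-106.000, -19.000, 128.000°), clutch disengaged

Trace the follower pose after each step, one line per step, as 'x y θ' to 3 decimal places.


-18.000 22.000 -82.000
-20.000 63.000 -82.500
-15.500 -1.000 -85.250
-15.500 -1.000 -85.250
-21.500 31.000 -87.500
-28.500 51.000 -82.000
-28.500 51.000 -82.000
-28.500 51.000 -82.000
-28.500 51.000 -82.000

step 0: Δleader=(-16.000, 8.000, 40.000°), disengaged; cmd=(0,0,0) → follower holds at (-18.000, 22.000, -82.000°)
step 1: Δleader=(-8.000, 13.000, 0.000°), engaged; cmd=(-2.000, 41.000, -0.500°) → follower=(-20.000, 63.000, -82.500°)
step 2: Δleader=(5.000, -22.000, -9.000°), engaged; cmd=(4.500, -64.000, -2.750°) → follower=(-15.500, -1.000, -85.250°)
step 3: Δleader=(9.000, -6.000, 42.000°), disengaged; cmd=(0,0,0) → follower holds at (-15.500, -1.000, -85.250°)
step 4: Δleader=(-16.000, 10.000, -7.000°), engaged; cmd=(-6.000, 32.000, -2.250°) → follower=(-21.500, 31.000, -87.500°)
step 5: Δleader=(-18.000, 6.000, 24.000°), engaged; cmd=(-7.000, 20.000, 5.500°) → follower=(-28.500, 51.000, -82.000°)
step 6: Δleader=(-25.000, -18.000, 39.000°), disengaged; cmd=(0,0,0) → follower holds at (-28.500, 51.000, -82.000°)
step 7: Δleader=(8.000, 3.000, -23.000°), disengaged; cmd=(0,0,0) → follower holds at (-28.500, 51.000, -82.000°)
step 8: Δleader=(0.000, -5.000, -43.000°), disengaged; cmd=(0,0,0) → follower holds at (-28.500, 51.000, -82.000°)


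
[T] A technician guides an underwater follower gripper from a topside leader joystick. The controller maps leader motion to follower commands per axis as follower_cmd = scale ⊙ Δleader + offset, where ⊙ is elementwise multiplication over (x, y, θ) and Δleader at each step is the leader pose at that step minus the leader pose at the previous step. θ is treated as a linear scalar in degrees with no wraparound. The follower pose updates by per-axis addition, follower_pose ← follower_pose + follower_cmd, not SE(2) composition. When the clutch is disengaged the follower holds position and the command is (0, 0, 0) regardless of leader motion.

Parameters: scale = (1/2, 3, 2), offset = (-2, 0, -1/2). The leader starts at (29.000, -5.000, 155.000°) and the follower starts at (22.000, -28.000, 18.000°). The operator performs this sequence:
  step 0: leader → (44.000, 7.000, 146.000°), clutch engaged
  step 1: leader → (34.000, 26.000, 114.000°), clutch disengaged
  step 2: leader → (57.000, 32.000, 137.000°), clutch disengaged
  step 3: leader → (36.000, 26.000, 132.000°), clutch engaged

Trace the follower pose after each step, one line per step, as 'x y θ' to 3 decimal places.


step 0: Δleader=(15.000, 12.000, -9.000°), engaged; cmd=(5.500, 36.000, -18.500°) → follower=(27.500, 8.000, -0.500°)
step 1: Δleader=(-10.000, 19.000, -32.000°), disengaged; cmd=(0,0,0) → follower holds at (27.500, 8.000, -0.500°)
step 2: Δleader=(23.000, 6.000, 23.000°), disengaged; cmd=(0,0,0) → follower holds at (27.500, 8.000, -0.500°)
step 3: Δleader=(-21.000, -6.000, -5.000°), engaged; cmd=(-12.500, -18.000, -10.500°) → follower=(15.000, -10.000, -11.000°)

27.500 8.000 -0.500
27.500 8.000 -0.500
27.500 8.000 -0.500
15.000 -10.000 -11.000


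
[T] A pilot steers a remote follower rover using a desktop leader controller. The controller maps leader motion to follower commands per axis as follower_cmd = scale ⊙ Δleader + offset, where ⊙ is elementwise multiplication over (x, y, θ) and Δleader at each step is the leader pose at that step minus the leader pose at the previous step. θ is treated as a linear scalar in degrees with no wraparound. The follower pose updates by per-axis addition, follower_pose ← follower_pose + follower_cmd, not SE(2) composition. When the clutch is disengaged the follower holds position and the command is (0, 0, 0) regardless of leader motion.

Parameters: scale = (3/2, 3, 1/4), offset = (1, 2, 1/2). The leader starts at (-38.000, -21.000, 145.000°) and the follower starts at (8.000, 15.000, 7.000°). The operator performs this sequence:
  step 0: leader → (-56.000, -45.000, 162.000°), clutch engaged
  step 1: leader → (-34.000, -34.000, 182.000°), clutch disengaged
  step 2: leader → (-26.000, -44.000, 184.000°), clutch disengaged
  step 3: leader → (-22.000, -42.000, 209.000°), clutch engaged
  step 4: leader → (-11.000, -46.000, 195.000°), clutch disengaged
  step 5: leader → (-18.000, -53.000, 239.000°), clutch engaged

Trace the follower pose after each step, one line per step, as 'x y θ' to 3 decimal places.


step 0: Δleader=(-18.000, -24.000, 17.000°), engaged; cmd=(-26.000, -70.000, 4.750°) → follower=(-18.000, -55.000, 11.750°)
step 1: Δleader=(22.000, 11.000, 20.000°), disengaged; cmd=(0,0,0) → follower holds at (-18.000, -55.000, 11.750°)
step 2: Δleader=(8.000, -10.000, 2.000°), disengaged; cmd=(0,0,0) → follower holds at (-18.000, -55.000, 11.750°)
step 3: Δleader=(4.000, 2.000, 25.000°), engaged; cmd=(7.000, 8.000, 6.750°) → follower=(-11.000, -47.000, 18.500°)
step 4: Δleader=(11.000, -4.000, -14.000°), disengaged; cmd=(0,0,0) → follower holds at (-11.000, -47.000, 18.500°)
step 5: Δleader=(-7.000, -7.000, 44.000°), engaged; cmd=(-9.500, -19.000, 11.500°) → follower=(-20.500, -66.000, 30.000°)

-18.000 -55.000 11.750
-18.000 -55.000 11.750
-18.000 -55.000 11.750
-11.000 -47.000 18.500
-11.000 -47.000 18.500
-20.500 -66.000 30.000
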